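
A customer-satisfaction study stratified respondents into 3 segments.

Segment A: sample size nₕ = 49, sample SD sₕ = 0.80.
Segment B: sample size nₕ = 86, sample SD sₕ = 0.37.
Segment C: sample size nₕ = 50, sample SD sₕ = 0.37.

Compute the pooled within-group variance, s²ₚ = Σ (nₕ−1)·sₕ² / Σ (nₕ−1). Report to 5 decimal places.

A: (49−1)·0.80² = 48·0.64 = 30.72
B: (86−1)·0.37² = 85·0.1369 = 11.6365
C: (50−1)·0.37² = 49·0.1369 = 6.7081
Numerator = 49.0646; denominator = Σ(nₕ−1) = 182.
s²ₚ = 49.0646/182 = 0.2695857... → 0.26959.

0.26959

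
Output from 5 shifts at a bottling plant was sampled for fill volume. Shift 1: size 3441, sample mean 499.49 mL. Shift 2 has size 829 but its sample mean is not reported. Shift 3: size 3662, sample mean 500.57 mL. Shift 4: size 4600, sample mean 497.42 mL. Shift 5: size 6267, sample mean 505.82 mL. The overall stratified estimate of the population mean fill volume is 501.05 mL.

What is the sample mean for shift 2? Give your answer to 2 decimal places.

493.73

N = 3441 + 829 + 3662 + 4600 + 6267 = 18799.
Overall total = μ·N = 501.05·18799 = 9419238.95.
Subtract the known strata: 3441·499.49 + 3662·500.57 + 4600·497.42 + 6267·505.82 = 9009938.37.
Remaining total for shift 2: 9419238.95 − 9009938.37 = 409300.58.
Divide by its size: 409300.58 / 829 = 493.7281... → 493.73.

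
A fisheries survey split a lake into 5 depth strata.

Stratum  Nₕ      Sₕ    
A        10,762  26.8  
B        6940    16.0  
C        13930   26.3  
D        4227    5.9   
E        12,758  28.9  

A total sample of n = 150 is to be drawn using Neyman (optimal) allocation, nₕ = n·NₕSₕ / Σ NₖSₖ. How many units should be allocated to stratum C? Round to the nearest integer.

47

A: NₕSₕ = 10762·26.8 = 288421.6
B: NₕSₕ = 6940·16.0 = 111040
C: NₕSₕ = 13930·26.3 = 366359
D: NₕSₕ = 4227·5.9 = 24939.3
E: NₕSₕ = 12758·28.9 = 368706.2
Σ NₕSₕ = 1159466.1.
n_C = 150·366359/1159466.1 = 47.396... → 47.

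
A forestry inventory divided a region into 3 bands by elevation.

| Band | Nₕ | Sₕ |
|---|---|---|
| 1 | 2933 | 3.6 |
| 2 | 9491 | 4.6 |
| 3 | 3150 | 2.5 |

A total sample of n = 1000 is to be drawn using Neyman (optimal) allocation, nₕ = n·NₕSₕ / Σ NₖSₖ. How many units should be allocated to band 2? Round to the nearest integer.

1: NₕSₕ = 2933·3.6 = 10558.8
2: NₕSₕ = 9491·4.6 = 43658.6
3: NₕSₕ = 3150·2.5 = 7875
Σ NₕSₕ = 62092.4.
n_2 = 1000·43658.6/62092.4 = 703.123... → 703.

703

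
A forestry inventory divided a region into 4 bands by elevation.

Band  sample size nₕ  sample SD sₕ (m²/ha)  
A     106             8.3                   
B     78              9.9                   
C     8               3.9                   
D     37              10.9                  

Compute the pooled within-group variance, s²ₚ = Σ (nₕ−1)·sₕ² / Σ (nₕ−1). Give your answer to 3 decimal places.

85.173

Degrees of freedom: 105 + 77 + 7 + 36 = 225.
Σ(nₕ−1)sₕ² = 105·68.89 + 77·98.01 + 7·15.21 + 36·118.81 = 19163.85.
s²ₚ = 19163.85 / 225 = 85.17267... → 85.173.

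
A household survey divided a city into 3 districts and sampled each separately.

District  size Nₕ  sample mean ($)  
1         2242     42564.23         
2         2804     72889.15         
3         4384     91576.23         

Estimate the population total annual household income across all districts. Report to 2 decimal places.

1: 2242·42564.23 = 95429003.66
2: 2804·72889.15 = 204381176.6
3: 4384·91576.23 = 401470192.32
τ̂ = Σ Nₕx̄ₕ = 701280372.58.

701280372.58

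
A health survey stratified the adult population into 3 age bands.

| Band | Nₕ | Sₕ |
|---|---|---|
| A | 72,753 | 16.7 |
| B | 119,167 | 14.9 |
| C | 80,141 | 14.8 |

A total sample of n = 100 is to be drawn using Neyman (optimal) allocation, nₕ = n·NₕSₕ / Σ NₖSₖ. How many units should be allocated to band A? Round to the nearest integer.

Σ NₕSₕ = 72753·16.7 + 119167·14.9 + 80141·14.8 = 4176650.2.
Share for A: 1214975.1/4176650.2 = 0.29090.
n_A = 100 × 0.29090 = 29.090... → 29.

29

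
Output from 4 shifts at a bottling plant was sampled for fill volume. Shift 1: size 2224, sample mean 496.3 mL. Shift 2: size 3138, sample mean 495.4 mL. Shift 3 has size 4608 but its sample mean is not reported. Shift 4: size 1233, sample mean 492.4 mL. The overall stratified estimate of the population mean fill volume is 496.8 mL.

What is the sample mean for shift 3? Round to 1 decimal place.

N = 2224 + 3138 + 4608 + 1233 = 11203.
Overall total = μ·N = 496.8·11203 = 5565650.4.
Subtract the known strata: 2224·496.3 + 3138·495.4 + 1233·492.4 = 3265465.6.
Remaining total for shift 3: 5565650.4 − 3265465.6 = 2300184.8.
Divide by its size: 2300184.8 / 4608 = 499.172... → 499.2.

499.2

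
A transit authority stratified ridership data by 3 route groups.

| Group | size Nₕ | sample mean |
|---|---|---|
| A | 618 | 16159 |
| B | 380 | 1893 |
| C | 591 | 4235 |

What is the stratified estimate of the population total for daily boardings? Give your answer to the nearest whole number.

Population total = Σ Nₕ·x̄ₕ (each stratum's size times its mean).
618·16159 + 380·1893 + 591·4235 = 9986262 + 719340 + 2502885 = 13208487.

13208487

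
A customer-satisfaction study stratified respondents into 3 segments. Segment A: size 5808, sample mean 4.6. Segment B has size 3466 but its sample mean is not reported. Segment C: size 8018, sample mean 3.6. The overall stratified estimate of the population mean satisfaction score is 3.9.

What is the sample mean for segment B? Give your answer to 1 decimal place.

3.4

Σ Nₕx̄ₕ = N·μ, so 3466·x̄_B = 17292·3.9 − (5808·4.6 + 8018·3.6).
= 67438.8 − 55581.6 = 11857.2.
x̄_B = 11857.2 / 3466 = 3.421... → 3.4.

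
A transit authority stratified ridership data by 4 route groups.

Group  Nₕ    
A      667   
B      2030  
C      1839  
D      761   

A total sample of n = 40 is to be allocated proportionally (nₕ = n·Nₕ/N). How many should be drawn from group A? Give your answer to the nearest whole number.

5

Share of group A = 667/5297 = 0.12592.
Allocate 40 × 0.12592 = 5.037... → 5.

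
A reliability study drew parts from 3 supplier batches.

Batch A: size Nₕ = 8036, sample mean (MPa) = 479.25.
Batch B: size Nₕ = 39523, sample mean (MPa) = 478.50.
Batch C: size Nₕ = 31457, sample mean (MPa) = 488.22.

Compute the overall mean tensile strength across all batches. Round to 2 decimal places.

482.45

N = 79016; weights Wₕ = Nₕ/N = (0.1017, 0.5002, 0.3981).
x̄_st = Σ Wₕ·x̄ₕ = 0.1017·479.25 + 0.5002·478.50 + 0.3981·488.22 ≈ 482.4459...
→ 482.45.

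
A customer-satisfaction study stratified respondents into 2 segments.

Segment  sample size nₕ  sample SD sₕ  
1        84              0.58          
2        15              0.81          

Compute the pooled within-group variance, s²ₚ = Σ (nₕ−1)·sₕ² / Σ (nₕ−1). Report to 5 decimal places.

0.38254

Degrees of freedom: 83 + 14 = 97.
Σ(nₕ−1)sₕ² = 83·0.3364 + 14·0.6561 = 37.1066.
s²ₚ = 37.1066 / 97 = 0.3825423... → 0.38254.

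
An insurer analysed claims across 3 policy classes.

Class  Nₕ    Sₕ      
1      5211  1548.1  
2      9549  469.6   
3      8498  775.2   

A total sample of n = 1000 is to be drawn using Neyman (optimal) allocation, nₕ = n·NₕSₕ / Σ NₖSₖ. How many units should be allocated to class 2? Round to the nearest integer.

1: NₕSₕ = 5211·1548.1 = 8067149.1
2: NₕSₕ = 9549·469.6 = 4484210.4
3: NₕSₕ = 8498·775.2 = 6587649.6
Σ NₕSₕ = 19139009.1.
n_2 = 1000·4484210.4/19139009.1 = 234.297... → 234.

234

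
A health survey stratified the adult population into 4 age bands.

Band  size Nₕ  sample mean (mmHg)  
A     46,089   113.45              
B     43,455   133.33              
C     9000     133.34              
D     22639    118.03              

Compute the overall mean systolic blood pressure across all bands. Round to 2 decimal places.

x̄_st = (Σ Nₕx̄ₕ) / (Σ Nₕ) = (46089·113.45 + 43455·133.33 + 9000·133.34 + 22639·118.03) / 121183
= 14894793.37 / 121183 = 122.9116... → 122.91.

122.91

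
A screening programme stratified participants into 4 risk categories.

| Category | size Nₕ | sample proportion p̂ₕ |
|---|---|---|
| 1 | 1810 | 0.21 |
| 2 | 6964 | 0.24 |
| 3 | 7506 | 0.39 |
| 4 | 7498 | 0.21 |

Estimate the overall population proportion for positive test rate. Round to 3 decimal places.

0.276

N = 1810 + 6964 + 7506 + 7498 = 23778.
Overall proportion = Σ (Nₕ/N)·p̂ₕ.
Σ Nₕp̂ₕ = 380.1 + 1671.36 + 2927.34 + 1574.58 = 6553.38.
6553.38 / 23778 = 0.27561... → 0.276.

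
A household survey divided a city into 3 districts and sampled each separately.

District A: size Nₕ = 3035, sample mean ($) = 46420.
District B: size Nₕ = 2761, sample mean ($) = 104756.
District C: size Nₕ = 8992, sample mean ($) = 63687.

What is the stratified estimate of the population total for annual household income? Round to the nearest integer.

1002789520

A: 3035·46420 = 140884700
B: 2761·104756 = 289231316
C: 8992·63687 = 572673504
τ̂ = Σ Nₕx̄ₕ = 1002789520.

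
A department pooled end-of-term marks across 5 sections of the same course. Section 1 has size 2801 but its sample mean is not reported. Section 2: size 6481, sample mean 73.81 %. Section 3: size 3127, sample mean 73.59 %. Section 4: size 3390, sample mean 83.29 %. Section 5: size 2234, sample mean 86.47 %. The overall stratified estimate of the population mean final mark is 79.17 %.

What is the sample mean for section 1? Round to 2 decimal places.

Σ Nₕx̄ₕ = N·μ, so 2801·x̄_1 = 18033·79.17 − (6481·73.81 + 3127·73.59 + 3390·83.29 + 2234·86.47).
= 1427672.61 − 1184005.62 = 243666.99.
x̄_1 = 243666.99 / 2801 = 86.9929... → 86.99.

86.99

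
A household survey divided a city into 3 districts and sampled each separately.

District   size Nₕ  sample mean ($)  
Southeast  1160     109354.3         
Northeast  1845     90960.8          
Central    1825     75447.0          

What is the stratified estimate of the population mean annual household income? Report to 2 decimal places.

89516.45

N = 4830; weights Wₕ = Nₕ/N = (0.2402, 0.3820, 0.3778).
x̄_st = Σ Wₕ·x̄ₕ = 0.2402·109354.3 + 0.3820·90960.8 + 0.3778·75447.0 ≈ 89516.4470...
→ 89516.45.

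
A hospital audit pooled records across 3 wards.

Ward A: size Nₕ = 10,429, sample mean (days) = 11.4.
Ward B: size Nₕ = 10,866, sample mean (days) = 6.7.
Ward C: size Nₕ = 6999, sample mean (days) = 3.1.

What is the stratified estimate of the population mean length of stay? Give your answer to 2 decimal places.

N = 10429 + 10866 + 6999 = 28294.
The stratified mean weights each stratum mean by its population share Nₕ/N.
Σ Nₕx̄ₕ = 10429·11.4 + 10866·6.7 + 6999·3.1 = 118890.6 + 72802.2 + 21696.9 = 213389.7.
Divide by N: 213389.7 / 28294 = 7.5419... → 7.54.

7.54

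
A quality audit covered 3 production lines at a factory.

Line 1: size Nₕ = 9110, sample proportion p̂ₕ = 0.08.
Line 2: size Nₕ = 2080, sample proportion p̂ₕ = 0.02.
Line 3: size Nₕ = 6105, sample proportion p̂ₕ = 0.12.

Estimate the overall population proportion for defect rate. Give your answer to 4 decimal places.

Wₕ = Nₕ/N with N = 17295: 0.5267, 0.1203, 0.3530.
p̂_st = 0.5267·0.08 + 0.1203·0.02 + 0.3530·0.12 ≈ 0.086904... → 0.0869.

0.0869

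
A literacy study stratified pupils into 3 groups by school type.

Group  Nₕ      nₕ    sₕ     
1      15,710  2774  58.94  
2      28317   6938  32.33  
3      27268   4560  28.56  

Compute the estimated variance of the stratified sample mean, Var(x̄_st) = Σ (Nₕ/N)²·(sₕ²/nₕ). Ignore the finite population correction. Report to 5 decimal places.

N = 71295. Term for each stratum: Wₕ²sₕ²/nₕ.
Var(x̄_st) = 0.06080622 + 0.02376586 + 0.02616616 = 0.11073824 → 0.11074.

0.11074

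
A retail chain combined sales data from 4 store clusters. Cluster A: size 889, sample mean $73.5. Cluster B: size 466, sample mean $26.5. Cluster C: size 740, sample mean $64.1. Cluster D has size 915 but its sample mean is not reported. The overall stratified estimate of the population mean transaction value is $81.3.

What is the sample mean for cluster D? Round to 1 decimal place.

N = 889 + 466 + 740 + 915 = 3010.
Overall total = μ·N = 81.3·3010 = 244713.
Subtract the known strata: 889·73.5 + 466·26.5 + 740·64.1 = 125124.5.
Remaining total for cluster D: 244713 − 125124.5 = 119588.5.
Divide by its size: 119588.5 / 915 = 130.698... → 130.7.

130.7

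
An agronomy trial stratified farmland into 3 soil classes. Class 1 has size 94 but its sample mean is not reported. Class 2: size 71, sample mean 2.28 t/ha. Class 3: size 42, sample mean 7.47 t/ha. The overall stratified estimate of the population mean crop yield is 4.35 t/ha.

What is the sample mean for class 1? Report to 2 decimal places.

Σ Nₕx̄ₕ = N·μ, so 94·x̄_1 = 207·4.35 − (71·2.28 + 42·7.47).
= 900.45 − 475.62 = 424.83.
x̄_1 = 424.83 / 94 = 4.5195... → 4.52.

4.52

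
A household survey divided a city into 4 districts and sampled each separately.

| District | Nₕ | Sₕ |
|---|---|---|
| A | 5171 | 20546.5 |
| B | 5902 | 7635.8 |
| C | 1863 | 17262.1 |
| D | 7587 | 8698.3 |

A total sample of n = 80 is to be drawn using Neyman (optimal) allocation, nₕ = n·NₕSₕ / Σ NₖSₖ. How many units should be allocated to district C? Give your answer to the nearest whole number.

Σ NₕSₕ = 5171·20546.5 + 5902·7635.8 + 1863·17262.1 + 7587·8698.3 = 249465737.5.
Share for C: 32159292.3/249465737.5 = 0.12891.
n_C = 80 × 0.12891 = 10.313... → 10.

10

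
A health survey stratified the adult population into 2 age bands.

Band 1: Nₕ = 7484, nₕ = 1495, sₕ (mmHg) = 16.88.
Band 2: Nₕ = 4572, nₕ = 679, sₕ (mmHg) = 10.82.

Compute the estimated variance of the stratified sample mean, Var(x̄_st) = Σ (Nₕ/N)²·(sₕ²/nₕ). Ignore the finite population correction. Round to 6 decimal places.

N = 12056. Term for each stratum: Wₕ²sₕ²/nₕ.
Var(x̄_st) = 0.073445429 + 0.024796519 = 0.098241948 → 0.098242.

0.098242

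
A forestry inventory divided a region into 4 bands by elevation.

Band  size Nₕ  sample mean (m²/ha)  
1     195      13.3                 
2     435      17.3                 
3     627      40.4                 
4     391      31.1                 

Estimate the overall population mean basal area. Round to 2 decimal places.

28.89

N = 1648; weights Wₕ = Nₕ/N = (0.1183, 0.2640, 0.3805, 0.2373).
x̄_st = Σ Wₕ·x̄ₕ = 0.1183·13.3 + 0.2640·17.3 + 0.3805·40.4 + 0.2373·31.1 ≈ 28.8895...
→ 28.89.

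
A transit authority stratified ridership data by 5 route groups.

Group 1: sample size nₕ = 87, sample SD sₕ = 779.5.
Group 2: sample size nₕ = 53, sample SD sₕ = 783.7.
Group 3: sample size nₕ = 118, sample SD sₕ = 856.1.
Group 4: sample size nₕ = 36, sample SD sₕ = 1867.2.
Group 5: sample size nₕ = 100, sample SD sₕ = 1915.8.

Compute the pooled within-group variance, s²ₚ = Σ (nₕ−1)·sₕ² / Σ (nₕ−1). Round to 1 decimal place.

1684645.4

1: (87−1)·779.5² = 86·607620.25 = 52255341.5
2: (53−1)·783.7² = 52·614185.69 = 31937655.88
3: (118−1)·856.1² = 117·732907.21 = 85750143.57
4: (36−1)·1867.2² = 35·3486435.84 = 122025254.4
5: (100−1)·1915.8² = 99·3670289.64 = 363358674.36
Numerator = 655327069.71; denominator = Σ(nₕ−1) = 389.
s²ₚ = 655327069.71/389 = 1684645.423... → 1684645.4.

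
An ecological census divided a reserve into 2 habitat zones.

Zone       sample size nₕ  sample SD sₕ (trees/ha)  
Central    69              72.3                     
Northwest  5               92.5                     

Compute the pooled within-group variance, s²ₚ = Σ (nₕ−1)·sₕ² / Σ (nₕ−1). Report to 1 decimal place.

5412.2

Degrees of freedom: 68 + 4 = 72.
Σ(nₕ−1)sₕ² = 68·5227.29 + 4·8556.25 = 389680.72.
s²ₚ = 389680.72 / 72 = 5412.232... → 5412.2.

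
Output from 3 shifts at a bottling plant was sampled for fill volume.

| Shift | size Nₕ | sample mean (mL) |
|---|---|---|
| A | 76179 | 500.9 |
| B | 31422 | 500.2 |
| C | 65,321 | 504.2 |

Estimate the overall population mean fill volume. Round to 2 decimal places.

502.02

x̄_st = (Σ Nₕx̄ₕ) / (Σ Nₕ) = (76179·500.9 + 31422·500.2 + 65321·504.2) / 172922
= 86810193.7 / 172922 = 502.0194... → 502.02.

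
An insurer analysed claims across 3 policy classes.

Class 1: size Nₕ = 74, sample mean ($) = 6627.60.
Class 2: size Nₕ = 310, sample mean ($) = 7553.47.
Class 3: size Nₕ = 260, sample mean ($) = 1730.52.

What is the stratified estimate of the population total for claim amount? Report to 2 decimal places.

1: 74·6627.60 = 490442.4
2: 310·7553.47 = 2341575.7
3: 260·1730.52 = 449935.2
τ̂ = Σ Nₕx̄ₕ = 3281953.30.

3281953.30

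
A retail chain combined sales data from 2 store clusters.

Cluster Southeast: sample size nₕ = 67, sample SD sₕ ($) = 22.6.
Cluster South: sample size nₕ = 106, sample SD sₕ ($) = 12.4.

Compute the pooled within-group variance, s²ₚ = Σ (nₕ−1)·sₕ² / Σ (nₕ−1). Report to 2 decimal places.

291.55

Degrees of freedom: 66 + 105 = 171.
Σ(nₕ−1)sₕ² = 66·510.76 + 105·153.76 = 49854.96.
s²ₚ = 49854.96 / 171 = 291.5495... → 291.55.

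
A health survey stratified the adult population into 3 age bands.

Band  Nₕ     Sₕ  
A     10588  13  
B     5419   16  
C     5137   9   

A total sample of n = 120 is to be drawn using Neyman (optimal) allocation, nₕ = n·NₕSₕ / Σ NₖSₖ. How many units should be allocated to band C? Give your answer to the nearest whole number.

Σ NₕSₕ = 10588·13 + 5419·16 + 5137·9 = 270581.
Share for C: 46233/270581 = 0.17087.
n_C = 120 × 0.17087 = 20.504... → 21.

21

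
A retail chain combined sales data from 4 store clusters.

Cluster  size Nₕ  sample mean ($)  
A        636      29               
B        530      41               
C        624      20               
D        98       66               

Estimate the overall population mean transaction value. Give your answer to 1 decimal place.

N = 1888; weights Wₕ = Nₕ/N = (0.3369, 0.2807, 0.3305, 0.0519).
x̄_st = Σ Wₕ·x̄ₕ = 0.3369·29 + 0.2807·41 + 0.3305·20 + 0.0519·66 ≈ 31.315...
→ 31.3.

31.3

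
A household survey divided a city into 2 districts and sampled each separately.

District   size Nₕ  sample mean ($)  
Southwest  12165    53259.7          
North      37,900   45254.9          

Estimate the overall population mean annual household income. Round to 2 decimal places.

47199.94

N = 12165 + 37900 = 50065.
Overall mean = Σ (Nₕ/N)·x̄ₕ — weight by population share, not a simple average.
Σ Nₕx̄ₕ = 12165·53259.7 + 37900·45254.9 = 647904250.5 + 1715160710 = 2363064960.5.
Divide by N: 2363064960.5 / 50065 = 47199.9393... → 47199.94.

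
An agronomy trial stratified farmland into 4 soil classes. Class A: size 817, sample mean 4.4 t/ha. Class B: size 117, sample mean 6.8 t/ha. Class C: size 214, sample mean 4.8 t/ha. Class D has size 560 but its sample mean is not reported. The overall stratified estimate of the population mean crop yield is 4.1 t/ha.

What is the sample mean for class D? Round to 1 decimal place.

2.8

N = 817 + 117 + 214 + 560 = 1708.
Overall total = μ·N = 4.1·1708 = 7002.8.
Subtract the known strata: 817·4.4 + 117·6.8 + 214·4.8 = 5417.6.
Remaining total for class D: 7002.8 − 5417.6 = 1585.2.
Divide by its size: 1585.2 / 560 = 2.831... → 2.8.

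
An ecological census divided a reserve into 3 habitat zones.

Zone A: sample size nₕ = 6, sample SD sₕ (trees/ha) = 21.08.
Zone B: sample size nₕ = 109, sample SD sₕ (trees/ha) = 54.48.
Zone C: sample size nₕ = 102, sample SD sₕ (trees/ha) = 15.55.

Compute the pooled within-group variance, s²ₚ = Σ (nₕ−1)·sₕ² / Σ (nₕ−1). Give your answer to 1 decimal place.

1622.4

A: (6−1)·21.08² = 5·444.3664 = 2221.832
B: (109−1)·54.48² = 108·2968.0704 = 320551.6032
C: (102−1)·15.55² = 101·241.8025 = 24422.0525
Numerator = 347195.4877; denominator = Σ(nₕ−1) = 214.
s²ₚ = 347195.4877/214 = 1622.409... → 1622.4.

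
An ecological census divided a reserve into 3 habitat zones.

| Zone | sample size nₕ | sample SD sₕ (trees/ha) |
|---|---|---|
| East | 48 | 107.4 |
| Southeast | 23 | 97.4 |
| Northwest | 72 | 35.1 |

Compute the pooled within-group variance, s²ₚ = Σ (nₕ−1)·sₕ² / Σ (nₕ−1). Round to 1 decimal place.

Degrees of freedom: 47 + 22 + 71 = 140.
Σ(nₕ−1)sₕ² = 47·11534.76 + 22·9486.76 + 71·1232.01 = 838315.15.
s²ₚ = 838315.15 / 140 = 5987.965... → 5988.0.

5988.0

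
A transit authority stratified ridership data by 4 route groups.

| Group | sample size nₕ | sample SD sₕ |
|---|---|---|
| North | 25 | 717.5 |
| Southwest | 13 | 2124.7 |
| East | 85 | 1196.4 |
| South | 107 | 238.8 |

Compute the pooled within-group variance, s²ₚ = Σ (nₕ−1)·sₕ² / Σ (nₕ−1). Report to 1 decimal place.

Degrees of freedom: 24 + 12 + 84 + 106 = 226.
Σ(nₕ−1)sₕ² = 24·514806.25 + 12·4514350.09 + 84·1431372.96 + 106·57025.44 = 192807576.36.
s²ₚ = 192807576.36 / 226 = 853130.869... → 853130.9.

853130.9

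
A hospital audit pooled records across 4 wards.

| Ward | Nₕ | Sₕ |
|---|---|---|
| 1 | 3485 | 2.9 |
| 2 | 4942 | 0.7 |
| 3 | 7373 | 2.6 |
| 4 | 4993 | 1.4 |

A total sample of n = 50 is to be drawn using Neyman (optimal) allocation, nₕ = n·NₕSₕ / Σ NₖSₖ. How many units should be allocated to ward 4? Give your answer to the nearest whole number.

Σ NₕSₕ = 3485·2.9 + 4942·0.7 + 7373·2.6 + 4993·1.4 = 39725.9.
Share for 4: 6990.2/39725.9 = 0.17596.
n_4 = 50 × 0.17596 = 8.798... → 9.

9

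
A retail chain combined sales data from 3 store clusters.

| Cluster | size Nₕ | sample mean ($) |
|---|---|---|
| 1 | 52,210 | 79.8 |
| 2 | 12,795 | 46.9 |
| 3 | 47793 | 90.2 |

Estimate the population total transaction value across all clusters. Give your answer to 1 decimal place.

9077372.1

1: 52210·79.8 = 4166358
2: 12795·46.9 = 600085.5
3: 47793·90.2 = 4310928.6
τ̂ = Σ Nₕx̄ₕ = 9077372.1.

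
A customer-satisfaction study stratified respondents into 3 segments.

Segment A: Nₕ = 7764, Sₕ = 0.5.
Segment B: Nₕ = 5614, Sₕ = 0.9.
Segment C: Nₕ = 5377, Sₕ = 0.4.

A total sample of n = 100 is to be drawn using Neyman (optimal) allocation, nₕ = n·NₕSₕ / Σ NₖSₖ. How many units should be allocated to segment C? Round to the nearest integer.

19

A: NₕSₕ = 7764·0.5 = 3882
B: NₕSₕ = 5614·0.9 = 5052.6
C: NₕSₕ = 5377·0.4 = 2150.8
Σ NₕSₕ = 11085.4.
n_C = 100·2150.8/11085.4 = 19.402... → 19.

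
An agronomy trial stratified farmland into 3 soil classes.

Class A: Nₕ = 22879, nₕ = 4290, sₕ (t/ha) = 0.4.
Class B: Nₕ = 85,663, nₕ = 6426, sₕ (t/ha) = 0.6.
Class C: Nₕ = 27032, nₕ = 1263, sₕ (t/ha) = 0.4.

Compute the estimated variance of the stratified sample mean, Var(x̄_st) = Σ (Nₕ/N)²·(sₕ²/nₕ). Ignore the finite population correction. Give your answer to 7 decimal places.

N = 135574. Term for each stratum: Wₕ²sₕ²/nₕ.
Var(x̄_st) = 0.0000010621 + 0.0000223664 + 0.0000050364 = 0.0000284649 → 0.0000285.

0.0000285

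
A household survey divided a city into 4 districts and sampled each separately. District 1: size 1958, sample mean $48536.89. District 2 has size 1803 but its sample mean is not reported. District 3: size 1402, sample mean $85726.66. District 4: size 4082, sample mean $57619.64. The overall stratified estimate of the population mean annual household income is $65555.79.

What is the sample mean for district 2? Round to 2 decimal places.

N = 1958 + 1803 + 1402 + 4082 = 9245.
Overall total = μ·N = 65555.79·9245 = 606063278.55.
Subtract the known strata: 1958·48536.89 + 1402·85726.66 + 4082·57619.64 = 450427378.42.
Remaining total for district 2: 606063278.55 − 450427378.42 = 155635900.13.
Divide by its size: 155635900.13 / 1803 = 86320.5214... → 86320.52.

86320.52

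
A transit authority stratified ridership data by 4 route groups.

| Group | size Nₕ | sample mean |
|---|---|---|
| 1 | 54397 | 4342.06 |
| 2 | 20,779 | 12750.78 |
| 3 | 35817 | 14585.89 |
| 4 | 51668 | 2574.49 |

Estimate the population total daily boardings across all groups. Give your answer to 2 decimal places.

1156585066.89

1: 54397·4342.06 = 236195037.82
2: 20779·12750.78 = 264948457.62
3: 35817·14585.89 = 522422822.13
4: 51668·2574.49 = 133018749.32
τ̂ = Σ Nₕx̄ₕ = 1156585066.89.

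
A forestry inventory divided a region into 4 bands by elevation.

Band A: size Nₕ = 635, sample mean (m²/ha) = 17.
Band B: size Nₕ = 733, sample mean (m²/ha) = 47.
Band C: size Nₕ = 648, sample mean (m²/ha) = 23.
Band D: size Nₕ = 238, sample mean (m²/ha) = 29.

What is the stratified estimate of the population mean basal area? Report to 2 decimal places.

x̄_st = (Σ Nₕx̄ₕ) / (Σ Nₕ) = (635·17 + 733·47 + 648·23 + 238·29) / 2254
= 67052 / 2254 = 29.7480... → 29.75.

29.75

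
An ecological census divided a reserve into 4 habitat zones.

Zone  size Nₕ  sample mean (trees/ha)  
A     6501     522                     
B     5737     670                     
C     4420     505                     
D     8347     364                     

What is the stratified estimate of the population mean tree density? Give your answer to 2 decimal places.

N = 25005; weights Wₕ = Nₕ/N = (0.2600, 0.2294, 0.1768, 0.3338).
x̄_st = Σ Wₕ·x̄ₕ = 0.2600·522 + 0.2294·670 + 0.1768·505 + 0.3338·364 ≈ 500.2088...
→ 500.21.

500.21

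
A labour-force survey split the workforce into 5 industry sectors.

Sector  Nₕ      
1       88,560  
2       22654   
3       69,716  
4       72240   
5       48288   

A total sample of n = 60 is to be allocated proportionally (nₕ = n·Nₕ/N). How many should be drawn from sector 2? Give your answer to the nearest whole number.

5

Share of sector 2 = 22654/301458 = 0.07515.
Allocate 60 × 0.07515 = 4.509... → 5.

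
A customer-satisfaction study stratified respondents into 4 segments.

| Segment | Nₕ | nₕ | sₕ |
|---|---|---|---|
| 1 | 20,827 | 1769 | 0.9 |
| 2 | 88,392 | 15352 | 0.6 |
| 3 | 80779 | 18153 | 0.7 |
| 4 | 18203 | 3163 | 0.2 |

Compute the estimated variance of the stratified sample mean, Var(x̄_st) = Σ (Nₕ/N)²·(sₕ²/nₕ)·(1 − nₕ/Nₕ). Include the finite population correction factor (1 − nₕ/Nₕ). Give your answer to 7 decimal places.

N = 208201. Term for each stratum: Wₕ²sₕ²/nₕ·(1−nₕ/Nₕ).
Var(x̄_st) = 0.0000041927 + 0.0000034926 + 0.0000031502 + 0.0000000799 = 0.0000109153 → 0.0000109.

0.0000109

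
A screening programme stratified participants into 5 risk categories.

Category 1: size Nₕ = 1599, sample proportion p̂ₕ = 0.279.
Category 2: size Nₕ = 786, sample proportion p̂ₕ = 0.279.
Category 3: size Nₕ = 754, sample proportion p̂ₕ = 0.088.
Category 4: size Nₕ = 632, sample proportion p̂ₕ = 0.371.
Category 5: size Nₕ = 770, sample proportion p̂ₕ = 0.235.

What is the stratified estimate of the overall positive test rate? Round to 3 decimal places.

Wₕ = Nₕ/N with N = 4541: 0.3521, 0.1731, 0.1660, 0.1392, 0.1696.
p̂_st = 0.3521·0.279 + 0.1731·0.279 + 0.1660·0.088 + 0.1392·0.371 + 0.1696·0.235 ≈ 0.25263... → 0.253.

0.253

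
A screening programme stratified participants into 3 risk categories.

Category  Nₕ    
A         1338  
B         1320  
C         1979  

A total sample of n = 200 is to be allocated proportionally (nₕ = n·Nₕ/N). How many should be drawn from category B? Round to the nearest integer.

N = 1338 + 1320 + 1979 = 4637.
n_B = 200·1320/4637 = 56.933... → 57.

57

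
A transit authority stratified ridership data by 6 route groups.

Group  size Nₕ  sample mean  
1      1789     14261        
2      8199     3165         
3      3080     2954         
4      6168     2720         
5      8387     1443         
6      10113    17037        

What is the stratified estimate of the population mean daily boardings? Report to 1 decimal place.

6936.0

x̄_st = (Σ Nₕx̄ₕ) / (Σ Nₕ) = (1789·14261 + 8199·3165 + 3080·2954 + 6168·2720 + 8387·1443 + 10113·17037) / 37736
= 261735666 / 37736 = 6935.967... → 6936.0.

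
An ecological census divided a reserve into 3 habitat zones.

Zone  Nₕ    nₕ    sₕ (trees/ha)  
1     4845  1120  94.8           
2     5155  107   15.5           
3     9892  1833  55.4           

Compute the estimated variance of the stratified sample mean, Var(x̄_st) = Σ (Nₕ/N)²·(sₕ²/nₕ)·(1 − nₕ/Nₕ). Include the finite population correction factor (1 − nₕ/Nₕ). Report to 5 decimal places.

0.85098

N = 19892; Wₕ = Nₕ/N.
zone 1: (4845/19892)²·94.8²/1120·(1 − 1120/4845) = 0.36598376
zone 2: (5155/19892)²·15.5²/107·(1 − 107/5155) = 0.14766268
zone 3: (9892/19892)²·55.4²/1833·(1 − 1833/9892) = 0.33733813
Sum = 0.85098456 → 0.85098.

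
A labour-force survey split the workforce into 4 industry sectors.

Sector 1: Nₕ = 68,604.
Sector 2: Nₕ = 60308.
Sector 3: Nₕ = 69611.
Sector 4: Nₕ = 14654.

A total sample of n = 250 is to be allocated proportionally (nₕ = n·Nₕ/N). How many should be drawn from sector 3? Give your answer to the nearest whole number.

82

N = 68604 + 60308 + 69611 + 14654 = 213177.
n_3 = 250·69611/213177 = 81.635... → 82.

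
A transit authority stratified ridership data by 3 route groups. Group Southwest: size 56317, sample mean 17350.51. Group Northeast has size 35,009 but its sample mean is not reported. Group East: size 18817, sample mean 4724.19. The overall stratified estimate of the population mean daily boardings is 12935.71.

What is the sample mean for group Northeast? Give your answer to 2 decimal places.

N = 56317 + 35009 + 18817 = 110143.
Overall total = μ·N = 12935.71·110143 = 1424777906.53.
Subtract the known strata: 56317·17350.51 + 18817·4724.19 = 1066023754.9.
Remaining total for group Northeast: 1424777906.53 − 1066023754.9 = 358754151.63.
Divide by its size: 358754151.63 / 35009 = 10247.4836... → 10247.48.

10247.48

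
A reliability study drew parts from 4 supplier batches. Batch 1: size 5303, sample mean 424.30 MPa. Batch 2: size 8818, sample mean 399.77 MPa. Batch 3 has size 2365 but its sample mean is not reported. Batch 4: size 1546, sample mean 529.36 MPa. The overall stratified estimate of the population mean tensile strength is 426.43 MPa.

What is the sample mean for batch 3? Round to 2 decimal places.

463.32

N = 5303 + 8818 + 2365 + 1546 = 18032.
Overall total = μ·N = 426.43·18032 = 7689385.76.
Subtract the known strata: 5303·424.30 + 8818·399.77 + 1546·529.36 = 6593625.32.
Remaining total for batch 3: 7689385.76 − 6593625.32 = 1095760.44.
Divide by its size: 1095760.44 / 2365 = 463.3237... → 463.32.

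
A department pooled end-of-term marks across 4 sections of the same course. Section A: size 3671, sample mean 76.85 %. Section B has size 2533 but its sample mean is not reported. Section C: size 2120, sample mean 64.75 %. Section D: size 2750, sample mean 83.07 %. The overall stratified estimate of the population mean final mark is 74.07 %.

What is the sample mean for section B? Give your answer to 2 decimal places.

68.07

Σ Nₕx̄ₕ = N·μ, so 2533·x̄_B = 11074·74.07 − (3671·76.85 + 2120·64.75 + 2750·83.07).
= 820251.18 − 647828.85 = 172422.33.
x̄_B = 172422.33 / 2533 = 68.0704... → 68.07.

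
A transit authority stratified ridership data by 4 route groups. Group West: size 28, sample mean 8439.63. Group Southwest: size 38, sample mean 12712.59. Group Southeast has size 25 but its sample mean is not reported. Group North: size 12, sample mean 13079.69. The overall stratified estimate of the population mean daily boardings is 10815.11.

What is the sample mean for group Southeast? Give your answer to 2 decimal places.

Σ Nₕx̄ₕ = N·μ, so 25·x̄_Southeast = 103·10815.11 − (28·8439.63 + 38·12712.59 + 12·13079.69).
= 1113956.33 − 876344.34 = 237611.99.
x̄_Southeast = 237611.99 / 25 = 9504.4796 → 9504.48.

9504.48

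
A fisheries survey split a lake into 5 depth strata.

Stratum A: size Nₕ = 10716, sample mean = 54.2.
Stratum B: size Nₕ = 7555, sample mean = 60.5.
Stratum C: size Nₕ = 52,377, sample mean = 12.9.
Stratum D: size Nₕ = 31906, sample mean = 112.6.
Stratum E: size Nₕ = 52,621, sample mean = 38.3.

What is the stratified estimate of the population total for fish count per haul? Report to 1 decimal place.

A: 10716·54.2 = 580807.2
B: 7555·60.5 = 457077.5
C: 52377·12.9 = 675663.3
D: 31906·112.6 = 3592615.6
E: 52621·38.3 = 2015384.3
τ̂ = Σ Nₕx̄ₕ = 7321547.9.

7321547.9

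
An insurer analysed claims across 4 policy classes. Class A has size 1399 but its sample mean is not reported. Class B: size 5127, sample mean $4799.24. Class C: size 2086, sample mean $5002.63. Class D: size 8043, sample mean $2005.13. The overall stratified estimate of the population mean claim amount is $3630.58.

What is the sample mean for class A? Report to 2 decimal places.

N = 1399 + 5127 + 2086 + 8043 = 16655.
Overall total = μ·N = 3630.58·16655 = 60467309.9.
Subtract the known strata: 5127·4799.24 + 2086·5002.63 + 8043·2005.13 = 51168450.25.
Remaining total for class A: 60467309.9 − 51168450.25 = 9298859.65.
Divide by its size: 9298859.65 / 1399 = 6646.7903... → 6646.79.

6646.79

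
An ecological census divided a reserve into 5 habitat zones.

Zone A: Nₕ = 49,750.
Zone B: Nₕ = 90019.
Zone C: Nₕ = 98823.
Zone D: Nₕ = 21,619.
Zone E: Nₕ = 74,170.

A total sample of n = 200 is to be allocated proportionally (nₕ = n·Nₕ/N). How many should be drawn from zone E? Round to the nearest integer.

44

N = 49750 + 90019 + 98823 + 21619 + 74170 = 334381.
n_E = 200·74170/334381 = 44.363... → 44.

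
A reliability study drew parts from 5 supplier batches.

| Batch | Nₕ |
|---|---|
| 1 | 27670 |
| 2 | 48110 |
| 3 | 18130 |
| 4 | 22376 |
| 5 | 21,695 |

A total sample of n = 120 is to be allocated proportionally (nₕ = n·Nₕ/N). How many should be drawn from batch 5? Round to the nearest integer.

19

N = 27670 + 48110 + 18130 + 22376 + 21695 = 137981.
n_5 = 120·21695/137981 = 18.868... → 19.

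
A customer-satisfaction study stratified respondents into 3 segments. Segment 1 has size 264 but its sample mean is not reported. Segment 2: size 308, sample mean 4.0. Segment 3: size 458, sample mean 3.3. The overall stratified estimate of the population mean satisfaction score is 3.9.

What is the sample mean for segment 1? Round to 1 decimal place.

4.8

Σ Nₕx̄ₕ = N·μ, so 264·x̄_1 = 1030·3.9 − (308·4.0 + 458·3.3).
= 4017 − 2743.4 = 1273.6.
x̄_1 = 1273.6 / 264 = 4.824... → 4.8.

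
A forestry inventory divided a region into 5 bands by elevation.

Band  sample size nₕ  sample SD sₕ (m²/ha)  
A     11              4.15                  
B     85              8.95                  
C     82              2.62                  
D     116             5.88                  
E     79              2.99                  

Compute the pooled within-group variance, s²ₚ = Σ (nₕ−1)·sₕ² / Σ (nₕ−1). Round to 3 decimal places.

Degrees of freedom: 10 + 84 + 81 + 115 + 78 = 368.
Σ(nₕ−1)sₕ² = 10·17.2225 + 84·80.1025 + 81·6.8644 + 115·34.5744 + 78·8.9401 = 12130.2352.
s²ₚ = 12130.2352 / 368 = 32.96260... → 32.963.

32.963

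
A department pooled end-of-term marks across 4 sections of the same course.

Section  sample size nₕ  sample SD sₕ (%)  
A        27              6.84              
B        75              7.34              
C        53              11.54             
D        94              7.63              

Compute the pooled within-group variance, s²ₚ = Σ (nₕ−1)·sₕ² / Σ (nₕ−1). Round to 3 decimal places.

71.601

Degrees of freedom: 26 + 74 + 52 + 93 = 245.
Σ(nₕ−1)sₕ² = 26·46.7856 + 74·53.8756 + 52·133.1716 + 93·58.2169 = 17542.3149.
s²ₚ = 17542.3149 / 245 = 71.60129... → 71.601.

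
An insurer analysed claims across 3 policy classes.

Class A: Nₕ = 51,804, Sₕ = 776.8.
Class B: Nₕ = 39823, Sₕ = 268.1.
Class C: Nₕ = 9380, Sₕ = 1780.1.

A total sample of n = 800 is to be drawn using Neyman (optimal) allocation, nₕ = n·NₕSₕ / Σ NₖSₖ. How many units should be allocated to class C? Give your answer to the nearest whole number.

A: NₕSₕ = 51804·776.8 = 40241347.2
B: NₕSₕ = 39823·268.1 = 10676546.3
C: NₕSₕ = 9380·1780.1 = 16697338
Σ NₕSₕ = 67615231.5.
n_C = 800·16697338/67615231.5 = 197.557... → 198.

198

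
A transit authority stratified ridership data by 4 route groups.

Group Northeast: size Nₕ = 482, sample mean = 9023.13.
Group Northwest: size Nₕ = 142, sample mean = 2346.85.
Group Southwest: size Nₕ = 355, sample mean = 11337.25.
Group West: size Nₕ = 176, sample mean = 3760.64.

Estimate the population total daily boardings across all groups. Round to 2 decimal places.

Population total = Σ Nₕ·x̄ₕ (each stratum's size times its mean).
482·9023.13 + 142·2346.85 + 355·11337.25 + 176·3760.64 = 4349148.66 + 333252.7 + 4024723.75 + 661872.64 = 9368997.75.

9368997.75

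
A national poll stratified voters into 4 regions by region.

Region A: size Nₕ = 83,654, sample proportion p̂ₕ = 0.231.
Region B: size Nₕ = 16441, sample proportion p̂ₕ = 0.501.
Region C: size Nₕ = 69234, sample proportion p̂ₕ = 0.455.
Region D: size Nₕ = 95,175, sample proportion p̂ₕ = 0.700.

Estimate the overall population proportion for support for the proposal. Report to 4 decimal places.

0.4752

Wₕ = Nₕ/N with N = 264504: 0.3163, 0.0622, 0.2618, 0.3598.
p̂_st = 0.3163·0.231 + 0.0622·0.501 + 0.2618·0.455 + 0.3598·0.700 ≈ 0.475172... → 0.4752.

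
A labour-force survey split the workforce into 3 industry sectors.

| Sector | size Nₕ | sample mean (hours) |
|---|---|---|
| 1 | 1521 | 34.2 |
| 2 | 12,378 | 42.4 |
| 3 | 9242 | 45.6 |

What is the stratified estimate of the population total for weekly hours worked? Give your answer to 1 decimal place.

998280.6

Estimate total by summing Nₕ·x̄ₕ over strata.
1521·34.2 + 12378·42.4 + 9242·45.6 = 52018.2 + 524827.2 + 421435.2 = 998280.6.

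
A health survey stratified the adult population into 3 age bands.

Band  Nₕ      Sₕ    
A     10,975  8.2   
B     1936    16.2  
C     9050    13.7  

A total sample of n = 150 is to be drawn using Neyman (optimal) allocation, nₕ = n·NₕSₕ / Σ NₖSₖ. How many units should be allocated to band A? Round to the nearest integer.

55

A: NₕSₕ = 10975·8.2 = 89995
B: NₕSₕ = 1936·16.2 = 31363.2
C: NₕSₕ = 9050·13.7 = 123985
Σ NₕSₕ = 245343.2.
n_A = 150·89995/245343.2 = 55.022... → 55.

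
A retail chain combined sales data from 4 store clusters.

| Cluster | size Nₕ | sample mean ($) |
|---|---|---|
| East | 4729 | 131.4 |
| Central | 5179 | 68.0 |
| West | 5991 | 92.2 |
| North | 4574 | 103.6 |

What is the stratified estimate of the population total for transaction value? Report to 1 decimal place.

1999799.2

East: 4729·131.4 = 621390.6
Central: 5179·68.0 = 352172
West: 5991·92.2 = 552370.2
North: 4574·103.6 = 473866.4
τ̂ = Σ Nₕx̄ₕ = 1999799.2.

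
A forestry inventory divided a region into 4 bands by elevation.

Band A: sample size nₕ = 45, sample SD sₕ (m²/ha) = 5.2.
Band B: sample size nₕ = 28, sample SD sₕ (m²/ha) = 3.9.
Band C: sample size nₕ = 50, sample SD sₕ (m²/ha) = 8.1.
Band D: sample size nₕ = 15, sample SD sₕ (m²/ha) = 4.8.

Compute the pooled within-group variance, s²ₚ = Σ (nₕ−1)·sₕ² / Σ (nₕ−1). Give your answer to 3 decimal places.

38.342

A: (45−1)·5.2² = 44·27.04 = 1189.76
B: (28−1)·3.9² = 27·15.21 = 410.67
C: (50−1)·8.1² = 49·65.61 = 3214.89
D: (15−1)·4.8² = 14·23.04 = 322.56
Numerator = 5137.88; denominator = Σ(nₕ−1) = 134.
s²ₚ = 5137.88/134 = 38.34239... → 38.342.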